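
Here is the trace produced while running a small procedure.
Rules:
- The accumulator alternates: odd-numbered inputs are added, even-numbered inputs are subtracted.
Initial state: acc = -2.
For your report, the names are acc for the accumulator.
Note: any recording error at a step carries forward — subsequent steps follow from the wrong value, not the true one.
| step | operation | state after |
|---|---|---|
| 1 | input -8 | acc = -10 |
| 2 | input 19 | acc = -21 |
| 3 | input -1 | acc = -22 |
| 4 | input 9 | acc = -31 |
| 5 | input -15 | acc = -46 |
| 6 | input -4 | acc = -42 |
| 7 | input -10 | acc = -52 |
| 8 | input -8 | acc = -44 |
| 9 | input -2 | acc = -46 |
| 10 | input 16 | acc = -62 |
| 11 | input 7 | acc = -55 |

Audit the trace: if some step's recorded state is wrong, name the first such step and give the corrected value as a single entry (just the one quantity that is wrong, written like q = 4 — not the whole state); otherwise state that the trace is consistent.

step 2, acc = -29

Recomputing the run from the initial state:
step 1: acc = -10
step 2: acc = -29
step 3: acc = -30
step 4: acc = -39
step 5: acc = -54
step 6: acc = -50
step 7: acc = -60
step 8: acc = -52
step 9: acc = -54
step 10: acc = -70
step 11: acc = -63
The first disagreement with the trace is at step 2, where the value should be acc = -29.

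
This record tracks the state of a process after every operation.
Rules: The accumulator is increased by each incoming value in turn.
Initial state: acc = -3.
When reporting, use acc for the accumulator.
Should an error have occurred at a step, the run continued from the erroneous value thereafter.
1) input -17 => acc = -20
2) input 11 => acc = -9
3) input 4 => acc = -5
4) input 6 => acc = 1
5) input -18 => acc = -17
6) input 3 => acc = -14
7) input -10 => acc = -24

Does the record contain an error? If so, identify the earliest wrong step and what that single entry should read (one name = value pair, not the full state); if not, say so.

Step 1: acc = -3 + -17 = -20 — same as recorded.
Step 2: acc = -20 + 11 = -9 — agrees with the record.
Step 3: acc = -9 + 4 = -5 — confirmed correct.
Step 4: acc = -5 + 6 = 1 — matches.
Step 5: acc = 1 + -18 = -17 — in agreement.
Step 6: acc = -17 + 3 = -14 — consistent with the record.
Step 7: acc = -14 + -10 = -24 — consistent with the record.
All steps check out; nothing to correct.

no error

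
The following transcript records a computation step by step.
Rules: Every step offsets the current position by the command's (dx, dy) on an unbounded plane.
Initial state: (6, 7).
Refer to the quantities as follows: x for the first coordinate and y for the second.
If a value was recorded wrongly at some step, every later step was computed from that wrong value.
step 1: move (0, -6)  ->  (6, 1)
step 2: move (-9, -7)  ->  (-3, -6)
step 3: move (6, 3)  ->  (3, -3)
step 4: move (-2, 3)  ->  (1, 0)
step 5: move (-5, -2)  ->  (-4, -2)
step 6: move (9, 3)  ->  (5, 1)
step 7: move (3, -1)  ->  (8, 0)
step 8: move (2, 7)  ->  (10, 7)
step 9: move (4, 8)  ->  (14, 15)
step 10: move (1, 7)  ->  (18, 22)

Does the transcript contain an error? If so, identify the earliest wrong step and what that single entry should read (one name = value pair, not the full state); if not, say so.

Recomputing the run from the initial state:
step 1: x = 6, y = 1
step 2: x = -3, y = -6
step 3: x = 3, y = -3
step 4: x = 1, y = 0
step 5: x = -4, y = -2
step 6: x = 5, y = 1
step 7: x = 8, y = 0
step 8: x = 10, y = 7
step 9: x = 14, y = 15
step 10: x = 15, y = 22
The first disagreement with the transcript is at step 10, where the value should be x = 15.

step 10, x = 15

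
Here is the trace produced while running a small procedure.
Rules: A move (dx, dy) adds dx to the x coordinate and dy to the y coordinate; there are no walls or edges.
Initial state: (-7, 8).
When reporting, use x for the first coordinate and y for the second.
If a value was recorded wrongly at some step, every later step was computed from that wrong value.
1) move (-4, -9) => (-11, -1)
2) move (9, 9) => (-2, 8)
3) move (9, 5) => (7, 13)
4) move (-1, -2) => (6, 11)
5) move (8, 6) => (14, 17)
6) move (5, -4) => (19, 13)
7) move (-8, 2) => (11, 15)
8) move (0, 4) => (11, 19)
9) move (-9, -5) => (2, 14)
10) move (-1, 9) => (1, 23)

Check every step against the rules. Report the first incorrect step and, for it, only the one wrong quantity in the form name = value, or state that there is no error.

Recomputing the run from the initial state:
step 1: x = -11, y = -1
step 2: x = -2, y = 8
step 3: x = 7, y = 13
step 4: x = 6, y = 11
step 5: x = 14, y = 17
step 6: x = 19, y = 13
step 7: x = 11, y = 15
step 8: x = 11, y = 19
step 9: x = 2, y = 14
step 10: x = 1, y = 23
This matches the trace at every step.

no error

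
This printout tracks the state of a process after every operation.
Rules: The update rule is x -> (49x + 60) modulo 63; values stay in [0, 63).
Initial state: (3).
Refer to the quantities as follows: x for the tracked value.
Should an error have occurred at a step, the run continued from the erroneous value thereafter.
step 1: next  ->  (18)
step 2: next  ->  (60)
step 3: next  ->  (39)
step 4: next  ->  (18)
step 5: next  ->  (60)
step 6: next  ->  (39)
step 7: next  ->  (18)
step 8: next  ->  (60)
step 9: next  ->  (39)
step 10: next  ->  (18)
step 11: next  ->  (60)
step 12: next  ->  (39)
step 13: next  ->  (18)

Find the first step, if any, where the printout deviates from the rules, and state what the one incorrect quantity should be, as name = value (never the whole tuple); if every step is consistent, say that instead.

Recomputing the run from the initial state:
step 1: x = 18
step 2: x = 60
step 3: x = 39
step 4: x = 18
step 5: x = 60
step 6: x = 39
step 7: x = 18
step 8: x = 60
step 9: x = 39
step 10: x = 18
step 11: x = 60
step 12: x = 39
step 13: x = 18
This matches the printout at every step.

no error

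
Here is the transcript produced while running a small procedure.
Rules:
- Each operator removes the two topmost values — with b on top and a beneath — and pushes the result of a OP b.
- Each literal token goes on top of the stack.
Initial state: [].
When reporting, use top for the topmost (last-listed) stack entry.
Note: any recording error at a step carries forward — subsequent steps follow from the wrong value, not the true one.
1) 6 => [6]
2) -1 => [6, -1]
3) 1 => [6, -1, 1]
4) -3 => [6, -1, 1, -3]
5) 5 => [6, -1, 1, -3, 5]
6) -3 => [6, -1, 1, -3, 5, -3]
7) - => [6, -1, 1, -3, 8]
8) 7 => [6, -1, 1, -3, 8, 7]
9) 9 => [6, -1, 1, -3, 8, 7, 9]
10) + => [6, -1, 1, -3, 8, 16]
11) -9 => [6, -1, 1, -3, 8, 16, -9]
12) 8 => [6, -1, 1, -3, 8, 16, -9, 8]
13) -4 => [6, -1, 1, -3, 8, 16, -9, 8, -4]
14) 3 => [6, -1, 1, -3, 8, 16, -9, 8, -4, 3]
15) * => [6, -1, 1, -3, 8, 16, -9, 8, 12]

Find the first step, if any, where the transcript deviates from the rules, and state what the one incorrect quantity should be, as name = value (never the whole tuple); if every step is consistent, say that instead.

step 15, top = -12

Step 1: push 6: top = 6 — no discrepancy.
Step 2: push -1: top = -1 — confirmed correct.
Step 3: push 1: top = 1 — confirmed correct.
Step 4: push -3: top = -3 — confirmed correct.
Step 5: push 5: top = 5 — checks out.
Step 6: push -3: top = -3 — matches.
Step 7: 5 - -3 = 8 — in agreement.
Step 8: push 7: top = 7 — exactly as logged.
Step 9: push 9: top = 9 — same as recorded.
Step 10: 7 + 9 = 16 — agrees with the transcript.
Step 11: push -9: top = -9 — in agreement.
Step 12: push 8: top = 8 — checks out.
Step 13: push -4: top = -4 — verified.
Step 14: push 3: top = 3 — confirmed correct.
Step 15: -4 * 3 = -12 — first mismatch against the transcript.
Conclusion: step 15 carries the first error; the entry should be top = -12.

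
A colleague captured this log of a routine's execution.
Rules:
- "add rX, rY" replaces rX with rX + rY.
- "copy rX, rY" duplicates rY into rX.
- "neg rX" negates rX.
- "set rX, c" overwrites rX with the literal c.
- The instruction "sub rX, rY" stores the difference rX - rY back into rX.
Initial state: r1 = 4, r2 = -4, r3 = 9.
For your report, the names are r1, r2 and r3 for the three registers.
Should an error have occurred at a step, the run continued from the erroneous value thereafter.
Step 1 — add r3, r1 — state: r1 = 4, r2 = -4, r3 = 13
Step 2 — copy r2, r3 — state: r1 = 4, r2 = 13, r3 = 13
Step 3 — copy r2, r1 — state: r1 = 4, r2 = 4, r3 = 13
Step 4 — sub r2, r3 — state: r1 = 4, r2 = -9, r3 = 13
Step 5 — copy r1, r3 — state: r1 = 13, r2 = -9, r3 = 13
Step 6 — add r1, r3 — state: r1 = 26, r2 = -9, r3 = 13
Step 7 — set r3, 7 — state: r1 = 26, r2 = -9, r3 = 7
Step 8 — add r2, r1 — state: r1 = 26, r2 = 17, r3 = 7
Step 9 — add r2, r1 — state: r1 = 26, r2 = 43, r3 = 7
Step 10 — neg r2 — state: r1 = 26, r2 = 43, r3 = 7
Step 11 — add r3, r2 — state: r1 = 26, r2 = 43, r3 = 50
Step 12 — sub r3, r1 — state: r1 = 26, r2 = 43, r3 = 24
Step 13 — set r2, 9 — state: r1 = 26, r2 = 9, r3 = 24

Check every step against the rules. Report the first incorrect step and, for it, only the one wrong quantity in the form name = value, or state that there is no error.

Recomputing the run from the initial state:
step 1: r1 = 4, r2 = -4, r3 = 13
step 2: r1 = 4, r2 = 13, r3 = 13
step 3: r1 = 4, r2 = 4, r3 = 13
step 4: r1 = 4, r2 = -9, r3 = 13
step 5: r1 = 13, r2 = -9, r3 = 13
step 6: r1 = 26, r2 = -9, r3 = 13
step 7: r1 = 26, r2 = -9, r3 = 7
step 8: r1 = 26, r2 = 17, r3 = 7
step 9: r1 = 26, r2 = 43, r3 = 7
step 10: r1 = 26, r2 = -43, r3 = 7
step 11: r1 = 26, r2 = -43, r3 = -36
step 12: r1 = 26, r2 = -43, r3 = -62
step 13: r1 = 26, r2 = 9, r3 = -62
The first disagreement with the log is at step 10, where the value should be r2 = -43.

step 10, r2 = -43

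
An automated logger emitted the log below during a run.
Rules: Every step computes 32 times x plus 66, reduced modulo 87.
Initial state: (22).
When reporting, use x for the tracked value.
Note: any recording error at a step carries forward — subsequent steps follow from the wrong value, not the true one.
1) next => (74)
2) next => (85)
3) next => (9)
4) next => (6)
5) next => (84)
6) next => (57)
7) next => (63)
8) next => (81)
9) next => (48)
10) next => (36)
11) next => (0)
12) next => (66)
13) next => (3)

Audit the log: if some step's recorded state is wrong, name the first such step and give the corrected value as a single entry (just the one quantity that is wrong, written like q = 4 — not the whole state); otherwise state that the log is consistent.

step 3, x = 2

Recomputing the run from the initial state:
step 1: x = 74
step 2: x = 85
step 3: x = 2
step 4: x = 43
step 5: x = 50
step 6: x = 13
step 7: x = 47
step 8: x = 4
step 9: x = 20
step 10: x = 10
step 11: x = 38
step 12: x = 64
step 13: x = 26
The first disagreement with the log is at step 3, where the value should be x = 2.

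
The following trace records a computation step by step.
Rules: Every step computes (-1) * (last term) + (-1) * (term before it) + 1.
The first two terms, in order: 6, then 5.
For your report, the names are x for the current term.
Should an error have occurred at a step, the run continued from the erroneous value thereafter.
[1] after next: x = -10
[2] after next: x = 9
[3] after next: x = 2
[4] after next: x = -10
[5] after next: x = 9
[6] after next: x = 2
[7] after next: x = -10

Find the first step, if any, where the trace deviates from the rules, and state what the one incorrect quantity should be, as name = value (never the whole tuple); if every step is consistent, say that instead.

step 2, x = 6

step 1: x = -1*(5) + (-1)*(6) + (1) = -10 -> agrees with the trace
step 2: x = -1*(-10) + (-1)*(5) + (1) = 6 -> not what was recorded
Conclusion: step 2 carries the first error; the entry should be x = 6.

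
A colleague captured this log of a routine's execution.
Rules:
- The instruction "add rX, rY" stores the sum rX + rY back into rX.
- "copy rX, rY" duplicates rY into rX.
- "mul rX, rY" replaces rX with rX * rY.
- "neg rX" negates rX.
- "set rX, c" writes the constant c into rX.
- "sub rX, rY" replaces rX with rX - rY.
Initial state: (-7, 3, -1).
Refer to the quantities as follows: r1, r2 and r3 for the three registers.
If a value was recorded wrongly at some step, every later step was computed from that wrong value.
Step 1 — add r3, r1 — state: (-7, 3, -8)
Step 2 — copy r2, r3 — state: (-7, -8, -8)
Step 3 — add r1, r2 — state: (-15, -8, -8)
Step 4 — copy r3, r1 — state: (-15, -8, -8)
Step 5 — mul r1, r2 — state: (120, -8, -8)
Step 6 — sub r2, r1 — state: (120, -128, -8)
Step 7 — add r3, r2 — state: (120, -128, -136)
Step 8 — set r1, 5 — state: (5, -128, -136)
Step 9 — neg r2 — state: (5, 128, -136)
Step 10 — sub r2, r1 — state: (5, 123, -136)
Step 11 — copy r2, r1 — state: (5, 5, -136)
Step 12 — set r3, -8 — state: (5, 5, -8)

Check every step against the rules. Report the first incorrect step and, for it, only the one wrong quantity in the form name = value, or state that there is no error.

step 4, r3 = -15

1. r3 = -1 + -7 = -8 (exactly as logged)
2. r2 = -8 (no discrepancy)
3. r1 = -7 + -8 = -15 (verified)
4. r3 = -15 (the log disagrees here)
Step 4 is the first one off; corrected, r3 = -15.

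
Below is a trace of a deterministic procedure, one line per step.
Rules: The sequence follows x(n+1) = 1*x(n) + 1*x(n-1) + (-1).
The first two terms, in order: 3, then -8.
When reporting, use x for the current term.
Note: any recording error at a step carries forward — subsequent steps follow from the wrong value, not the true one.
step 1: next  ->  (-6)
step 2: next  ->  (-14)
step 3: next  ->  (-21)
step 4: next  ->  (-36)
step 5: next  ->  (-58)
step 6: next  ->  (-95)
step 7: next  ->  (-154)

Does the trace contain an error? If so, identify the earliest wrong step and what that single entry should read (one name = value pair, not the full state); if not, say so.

step 1: x = 1*(-8) + (1)*(3) + (-1) = -6 -> matches
step 2: x = 1*(-6) + (1)*(-8) + (-1) = -15 -> the trace has a different value
Conclusion: step 2 carries the first error; the entry should be x = -15.

step 2, x = -15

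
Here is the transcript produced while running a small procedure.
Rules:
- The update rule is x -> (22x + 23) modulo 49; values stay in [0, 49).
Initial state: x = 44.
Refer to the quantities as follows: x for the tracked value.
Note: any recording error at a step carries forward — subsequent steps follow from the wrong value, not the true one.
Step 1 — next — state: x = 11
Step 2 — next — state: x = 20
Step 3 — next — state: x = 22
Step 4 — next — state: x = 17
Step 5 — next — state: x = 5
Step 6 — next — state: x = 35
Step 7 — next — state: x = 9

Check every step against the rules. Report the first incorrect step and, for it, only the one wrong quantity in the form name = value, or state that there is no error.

Recomputing the run from the initial state:
step 1: x = 11
step 2: x = 20
step 3: x = 22
step 4: x = 17
step 5: x = 5
step 6: x = 35
step 7: x = 9
This matches the transcript at every step.

no error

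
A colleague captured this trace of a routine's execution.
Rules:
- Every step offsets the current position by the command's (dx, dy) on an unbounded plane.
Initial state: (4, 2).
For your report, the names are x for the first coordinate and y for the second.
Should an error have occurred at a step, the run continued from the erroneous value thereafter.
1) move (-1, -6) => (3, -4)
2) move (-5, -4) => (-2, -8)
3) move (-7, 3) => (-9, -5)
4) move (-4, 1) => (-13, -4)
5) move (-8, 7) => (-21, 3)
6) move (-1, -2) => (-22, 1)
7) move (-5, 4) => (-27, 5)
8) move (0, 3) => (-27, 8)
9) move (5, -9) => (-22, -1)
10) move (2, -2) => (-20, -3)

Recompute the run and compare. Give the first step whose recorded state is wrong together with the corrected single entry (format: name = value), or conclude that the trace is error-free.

Recomputing the run from the initial state:
step 1: x = 3, y = -4
step 2: x = -2, y = -8
step 3: x = -9, y = -5
step 4: x = -13, y = -4
step 5: x = -21, y = 3
step 6: x = -22, y = 1
step 7: x = -27, y = 5
step 8: x = -27, y = 8
step 9: x = -22, y = -1
step 10: x = -20, y = -3
This matches the trace at every step.

no error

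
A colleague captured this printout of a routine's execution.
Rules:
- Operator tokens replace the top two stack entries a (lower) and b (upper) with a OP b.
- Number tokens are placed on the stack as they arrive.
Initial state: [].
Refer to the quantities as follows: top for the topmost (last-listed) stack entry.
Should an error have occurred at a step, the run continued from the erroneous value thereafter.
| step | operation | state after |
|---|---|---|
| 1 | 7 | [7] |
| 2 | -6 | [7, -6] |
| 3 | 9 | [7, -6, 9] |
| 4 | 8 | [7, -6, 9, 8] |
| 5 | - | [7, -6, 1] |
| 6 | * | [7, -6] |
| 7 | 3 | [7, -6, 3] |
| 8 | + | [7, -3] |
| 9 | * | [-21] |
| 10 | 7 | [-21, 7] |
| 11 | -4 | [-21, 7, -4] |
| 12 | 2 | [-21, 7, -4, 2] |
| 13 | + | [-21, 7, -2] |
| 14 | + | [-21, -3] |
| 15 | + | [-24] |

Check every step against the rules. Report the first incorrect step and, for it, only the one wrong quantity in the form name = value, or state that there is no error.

1. push 7: top = 7 (consistent with the printout)
2. push -6: top = -6 (matches)
3. push 9: top = 9 (checks out)
4. push 8: top = 8 (in agreement)
5. 9 - 8 = 1 (same as recorded)
6. -6 * 1 = -6 (consistent with the printout)
7. push 3: top = 3 (in agreement)
8. -6 + 3 = -3 (in agreement)
9. 7 * -3 = -21 (in agreement)
10. push 7: top = 7 (exactly as logged)
11. push -4: top = -4 (confirmed correct)
12. push 2: top = 2 (exactly as logged)
13. -4 + 2 = -2 (consistent with the printout)
14. 7 + -2 = 5 (not what was recorded)
Step 14 is the first one off; corrected, top = 5.

step 14, top = 5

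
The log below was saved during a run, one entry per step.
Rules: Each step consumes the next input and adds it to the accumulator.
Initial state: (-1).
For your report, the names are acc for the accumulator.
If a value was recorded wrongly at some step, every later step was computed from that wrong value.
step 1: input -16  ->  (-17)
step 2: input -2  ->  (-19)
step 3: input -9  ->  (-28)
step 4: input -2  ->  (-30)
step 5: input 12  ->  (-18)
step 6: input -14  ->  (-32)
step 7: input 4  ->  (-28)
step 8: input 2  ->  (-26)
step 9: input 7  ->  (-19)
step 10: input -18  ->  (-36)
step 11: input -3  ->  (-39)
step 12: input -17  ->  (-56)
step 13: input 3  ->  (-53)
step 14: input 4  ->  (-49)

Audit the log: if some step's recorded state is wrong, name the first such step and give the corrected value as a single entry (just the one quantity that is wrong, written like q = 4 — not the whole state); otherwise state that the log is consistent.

step 1: acc = -1 + -16 = -17 -> checks out
step 2: acc = -17 + -2 = -19 -> in agreement
step 3: acc = -19 + -9 = -28 -> checks out
step 4: acc = -28 + -2 = -30 -> consistent with the log
step 5: acc = -30 + 12 = -18 -> agrees with the log
step 6: acc = -18 + -14 = -32 -> agrees with the log
step 7: acc = -32 + 4 = -28 -> confirmed correct
step 8: acc = -28 + 2 = -26 -> verified
step 9: acc = -26 + 7 = -19 -> matches
step 10: acc = -19 + -18 = -37 -> a discrepancy with the log
The audit stops at step 10: the recorded entry is wrong and should be acc = -37.

step 10, acc = -37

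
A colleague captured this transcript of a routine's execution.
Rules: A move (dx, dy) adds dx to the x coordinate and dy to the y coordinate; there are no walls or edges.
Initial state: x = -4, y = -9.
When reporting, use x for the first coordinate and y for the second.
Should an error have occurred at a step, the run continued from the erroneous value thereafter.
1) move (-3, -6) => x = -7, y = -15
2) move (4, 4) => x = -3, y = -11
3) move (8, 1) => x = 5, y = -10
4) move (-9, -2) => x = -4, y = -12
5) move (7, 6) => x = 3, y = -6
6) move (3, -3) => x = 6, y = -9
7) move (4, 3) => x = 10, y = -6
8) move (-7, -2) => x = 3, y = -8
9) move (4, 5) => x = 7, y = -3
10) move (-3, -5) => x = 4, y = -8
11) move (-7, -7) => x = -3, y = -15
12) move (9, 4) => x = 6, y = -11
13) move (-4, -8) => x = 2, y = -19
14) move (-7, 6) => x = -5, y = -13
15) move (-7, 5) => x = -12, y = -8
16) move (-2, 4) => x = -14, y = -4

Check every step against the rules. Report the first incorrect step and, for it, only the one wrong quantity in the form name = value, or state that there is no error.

Recomputing the run from the initial state:
step 1: x = -7, y = -15
step 2: x = -3, y = -11
step 3: x = 5, y = -10
step 4: x = -4, y = -12
step 5: x = 3, y = -6
step 6: x = 6, y = -9
step 7: x = 10, y = -6
step 8: x = 3, y = -8
step 9: x = 7, y = -3
step 10: x = 4, y = -8
step 11: x = -3, y = -15
step 12: x = 6, y = -11
step 13: x = 2, y = -19
step 14: x = -5, y = -13
step 15: x = -12, y = -8
step 16: x = -14, y = -4
This matches the transcript at every step.

no error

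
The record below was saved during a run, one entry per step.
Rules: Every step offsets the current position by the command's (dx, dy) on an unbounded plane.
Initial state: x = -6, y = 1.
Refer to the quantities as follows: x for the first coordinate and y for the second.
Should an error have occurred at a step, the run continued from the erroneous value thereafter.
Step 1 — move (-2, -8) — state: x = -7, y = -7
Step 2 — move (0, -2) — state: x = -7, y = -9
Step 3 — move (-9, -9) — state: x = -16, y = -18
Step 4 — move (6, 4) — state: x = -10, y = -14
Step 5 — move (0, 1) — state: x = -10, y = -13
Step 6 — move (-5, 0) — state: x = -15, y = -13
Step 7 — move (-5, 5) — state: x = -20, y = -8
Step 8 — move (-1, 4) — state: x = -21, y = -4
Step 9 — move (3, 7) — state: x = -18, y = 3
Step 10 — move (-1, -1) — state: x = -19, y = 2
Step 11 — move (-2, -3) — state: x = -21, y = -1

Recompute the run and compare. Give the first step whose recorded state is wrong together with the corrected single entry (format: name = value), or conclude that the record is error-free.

step 1, x = -8

Recomputing the run from the initial state:
step 1: x = -8, y = -7
step 2: x = -8, y = -9
step 3: x = -17, y = -18
step 4: x = -11, y = -14
step 5: x = -11, y = -13
step 6: x = -16, y = -13
step 7: x = -21, y = -8
step 8: x = -22, y = -4
step 9: x = -19, y = 3
step 10: x = -20, y = 2
step 11: x = -22, y = -1
The first disagreement with the record is at step 1, where the value should be x = -8.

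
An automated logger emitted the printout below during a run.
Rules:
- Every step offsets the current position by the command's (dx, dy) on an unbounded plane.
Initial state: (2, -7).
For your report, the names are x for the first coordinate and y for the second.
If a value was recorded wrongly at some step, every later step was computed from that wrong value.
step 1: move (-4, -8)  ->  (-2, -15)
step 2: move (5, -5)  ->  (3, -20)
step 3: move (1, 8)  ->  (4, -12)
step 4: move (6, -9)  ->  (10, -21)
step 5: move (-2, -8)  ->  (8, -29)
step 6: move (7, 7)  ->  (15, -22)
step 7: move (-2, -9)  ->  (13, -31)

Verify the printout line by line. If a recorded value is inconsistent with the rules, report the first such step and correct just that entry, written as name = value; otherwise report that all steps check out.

no error

Recomputing the run from the initial state:
step 1: x = -2, y = -15
step 2: x = 3, y = -20
step 3: x = 4, y = -12
step 4: x = 10, y = -21
step 5: x = 8, y = -29
step 6: x = 15, y = -22
step 7: x = 13, y = -31
This matches the printout at every step.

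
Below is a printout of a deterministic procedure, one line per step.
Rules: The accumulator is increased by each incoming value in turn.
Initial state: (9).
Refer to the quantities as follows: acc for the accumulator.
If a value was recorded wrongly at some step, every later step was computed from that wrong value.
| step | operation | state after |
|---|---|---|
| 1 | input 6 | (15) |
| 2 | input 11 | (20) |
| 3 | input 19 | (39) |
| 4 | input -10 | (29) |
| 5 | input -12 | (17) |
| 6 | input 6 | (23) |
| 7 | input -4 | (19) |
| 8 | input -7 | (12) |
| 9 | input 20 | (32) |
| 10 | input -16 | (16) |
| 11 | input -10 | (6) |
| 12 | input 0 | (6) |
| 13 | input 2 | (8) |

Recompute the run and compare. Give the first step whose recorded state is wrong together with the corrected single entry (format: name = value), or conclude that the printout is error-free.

Step 1: acc = 9 + 6 = 15 — consistent with the printout.
Step 2: acc = 15 + 11 = 26 — the printout has a different value.
That makes step 2 the first incorrect line — acc = 26 is what it should show.

step 2, acc = 26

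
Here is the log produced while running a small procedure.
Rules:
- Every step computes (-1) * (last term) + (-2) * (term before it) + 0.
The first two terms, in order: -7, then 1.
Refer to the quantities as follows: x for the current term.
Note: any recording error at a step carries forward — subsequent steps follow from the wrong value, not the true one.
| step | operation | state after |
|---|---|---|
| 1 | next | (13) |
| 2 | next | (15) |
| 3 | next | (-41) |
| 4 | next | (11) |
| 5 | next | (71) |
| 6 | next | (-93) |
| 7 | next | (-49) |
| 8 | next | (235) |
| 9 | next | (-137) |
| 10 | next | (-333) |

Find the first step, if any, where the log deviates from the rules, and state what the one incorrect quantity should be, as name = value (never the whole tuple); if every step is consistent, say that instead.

step 2, x = -15

step 1: x = -1*(1) + (-2)*(-7) + (0) = 13 -> exactly as logged
step 2: x = -1*(13) + (-2)*(1) + (0) = -15 -> a discrepancy with the log
Conclusion: step 2 carries the first error; the entry should be x = -15.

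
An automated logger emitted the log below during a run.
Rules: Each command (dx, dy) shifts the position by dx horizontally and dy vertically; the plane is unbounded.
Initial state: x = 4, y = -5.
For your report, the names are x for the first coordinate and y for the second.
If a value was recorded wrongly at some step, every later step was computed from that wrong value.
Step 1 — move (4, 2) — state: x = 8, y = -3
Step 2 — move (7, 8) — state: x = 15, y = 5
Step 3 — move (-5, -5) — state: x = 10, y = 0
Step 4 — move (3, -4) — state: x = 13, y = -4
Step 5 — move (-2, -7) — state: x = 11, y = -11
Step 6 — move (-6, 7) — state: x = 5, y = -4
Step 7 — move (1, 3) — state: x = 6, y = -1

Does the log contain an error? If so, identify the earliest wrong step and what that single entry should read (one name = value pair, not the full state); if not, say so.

no error

Recomputing the run from the initial state:
step 1: x = 8, y = -3
step 2: x = 15, y = 5
step 3: x = 10, y = 0
step 4: x = 13, y = -4
step 5: x = 11, y = -11
step 6: x = 5, y = -4
step 7: x = 6, y = -1
This matches the log at every step.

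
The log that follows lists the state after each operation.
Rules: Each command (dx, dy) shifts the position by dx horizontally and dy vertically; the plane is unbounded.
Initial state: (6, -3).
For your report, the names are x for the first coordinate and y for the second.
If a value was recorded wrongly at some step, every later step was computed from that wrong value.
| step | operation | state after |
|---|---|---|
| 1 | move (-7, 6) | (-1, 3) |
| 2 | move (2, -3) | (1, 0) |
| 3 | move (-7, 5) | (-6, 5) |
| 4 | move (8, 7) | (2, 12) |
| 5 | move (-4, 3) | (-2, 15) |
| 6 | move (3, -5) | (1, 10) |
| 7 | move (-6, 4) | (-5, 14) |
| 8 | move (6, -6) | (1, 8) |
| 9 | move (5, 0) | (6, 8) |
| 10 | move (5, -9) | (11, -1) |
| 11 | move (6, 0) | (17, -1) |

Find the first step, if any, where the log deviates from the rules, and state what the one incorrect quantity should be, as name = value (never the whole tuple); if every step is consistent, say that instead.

no error

Step 1: x = 6 + (-7) = -1, y = -3 + (6) = 3 — exactly as logged.
Step 2: x = -1 + (2) = 1, y = 3 + (-3) = 0 — same as recorded.
Step 3: x = 1 + (-7) = -6, y = 0 + (5) = 5 — no discrepancy.
Step 4: x = -6 + (8) = 2, y = 5 + (7) = 12 — agrees with the log.
Step 5: x = 2 + (-4) = -2, y = 12 + (3) = 15 — confirmed correct.
Step 6: x = -2 + (3) = 1, y = 15 + (-5) = 10 — consistent with the log.
Step 7: x = 1 + (-6) = -5, y = 10 + (4) = 14 — same as recorded.
Step 8: x = -5 + (6) = 1, y = 14 + (-6) = 8 — checks out.
Step 9: x = 1 + (5) = 6, y = 8 + (0) = 8 — exactly as logged.
Step 10: x = 6 + (5) = 11, y = 8 + (-9) = -1 — checks out.
Step 11: x = 11 + (6) = 17, y = -1 + (0) = -1 — consistent with the log.
The recomputation confirms every line.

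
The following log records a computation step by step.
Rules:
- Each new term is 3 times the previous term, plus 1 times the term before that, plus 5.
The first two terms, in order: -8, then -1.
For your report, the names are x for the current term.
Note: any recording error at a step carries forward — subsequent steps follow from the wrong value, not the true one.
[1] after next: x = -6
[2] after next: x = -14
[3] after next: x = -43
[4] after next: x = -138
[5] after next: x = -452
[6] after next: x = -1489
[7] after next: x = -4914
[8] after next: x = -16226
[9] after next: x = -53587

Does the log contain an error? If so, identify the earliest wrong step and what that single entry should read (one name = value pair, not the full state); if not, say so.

Recomputing the run from the initial state:
step 1: x = -6
step 2: x = -14
step 3: x = -43
step 4: x = -138
step 5: x = -452
step 6: x = -1489
step 7: x = -4914
step 8: x = -16226
step 9: x = -53587
This matches the log at every step.

no error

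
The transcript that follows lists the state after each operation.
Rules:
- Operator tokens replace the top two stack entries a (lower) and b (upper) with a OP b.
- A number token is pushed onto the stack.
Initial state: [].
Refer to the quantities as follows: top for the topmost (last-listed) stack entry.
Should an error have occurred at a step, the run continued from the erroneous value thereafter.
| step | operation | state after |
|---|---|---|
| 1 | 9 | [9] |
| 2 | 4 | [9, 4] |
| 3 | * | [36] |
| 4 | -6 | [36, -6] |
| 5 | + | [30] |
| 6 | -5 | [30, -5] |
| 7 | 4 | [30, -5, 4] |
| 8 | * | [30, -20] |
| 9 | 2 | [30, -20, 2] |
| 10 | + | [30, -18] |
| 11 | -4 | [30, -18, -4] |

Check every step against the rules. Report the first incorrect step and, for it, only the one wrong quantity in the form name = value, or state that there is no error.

step 1: push 9: top = 9 -> consistent with the transcript
step 2: push 4: top = 4 -> verified
step 3: 9 * 4 = 36 -> checks out
step 4: push -6: top = -6 -> confirmed correct
step 5: 36 + -6 = 30 -> same as recorded
step 6: push -5: top = -5 -> matches
step 7: push 4: top = 4 -> confirmed correct
step 8: -5 * 4 = -20 -> agrees with the transcript
step 9: push 2: top = 2 -> no discrepancy
step 10: -20 + 2 = -18 -> no discrepancy
step 11: push -4: top = -4 -> matches
Every step is consistent.

no error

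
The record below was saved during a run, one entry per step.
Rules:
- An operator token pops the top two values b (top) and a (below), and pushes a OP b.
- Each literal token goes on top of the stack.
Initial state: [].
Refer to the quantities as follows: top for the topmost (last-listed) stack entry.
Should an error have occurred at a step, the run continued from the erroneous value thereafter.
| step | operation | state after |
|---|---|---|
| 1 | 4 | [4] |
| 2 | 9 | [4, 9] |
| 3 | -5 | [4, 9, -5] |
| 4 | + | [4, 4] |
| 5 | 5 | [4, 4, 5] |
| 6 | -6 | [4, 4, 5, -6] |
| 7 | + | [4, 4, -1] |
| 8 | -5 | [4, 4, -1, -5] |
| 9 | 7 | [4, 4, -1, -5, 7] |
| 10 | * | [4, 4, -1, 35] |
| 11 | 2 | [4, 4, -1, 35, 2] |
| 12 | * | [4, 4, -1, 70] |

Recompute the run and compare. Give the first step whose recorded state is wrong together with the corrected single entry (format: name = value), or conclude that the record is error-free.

Recomputing the run from the initial state:
step 1: [4]
step 2: [4, 9]
step 3: [4, 9, -5]
step 4: [4, 4]
step 5: [4, 4, 5]
step 6: [4, 4, 5, -6]
step 7: [4, 4, -1]
step 8: [4, 4, -1, -5]
step 9: [4, 4, -1, -5, 7]
step 10: [4, 4, -1, -35]
step 11: [4, 4, -1, -35, 2]
step 12: [4, 4, -1, -70]
The first disagreement with the record is at step 10, where the value should be top = -35.

step 10, top = -35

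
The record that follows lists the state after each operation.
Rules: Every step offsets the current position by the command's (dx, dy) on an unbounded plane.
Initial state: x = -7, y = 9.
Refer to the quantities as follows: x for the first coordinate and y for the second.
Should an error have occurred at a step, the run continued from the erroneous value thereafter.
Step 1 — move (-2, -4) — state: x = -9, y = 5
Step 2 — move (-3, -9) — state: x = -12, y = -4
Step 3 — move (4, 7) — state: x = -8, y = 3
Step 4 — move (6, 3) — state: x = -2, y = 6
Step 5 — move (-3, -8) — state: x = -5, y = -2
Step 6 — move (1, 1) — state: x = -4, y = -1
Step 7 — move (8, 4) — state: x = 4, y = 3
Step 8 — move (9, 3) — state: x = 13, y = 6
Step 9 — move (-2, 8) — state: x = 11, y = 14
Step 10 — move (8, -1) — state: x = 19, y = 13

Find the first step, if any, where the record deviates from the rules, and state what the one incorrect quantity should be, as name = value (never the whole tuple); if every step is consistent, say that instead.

Recomputing the run from the initial state:
step 1: x = -9, y = 5
step 2: x = -12, y = -4
step 3: x = -8, y = 3
step 4: x = -2, y = 6
step 5: x = -5, y = -2
step 6: x = -4, y = -1
step 7: x = 4, y = 3
step 8: x = 13, y = 6
step 9: x = 11, y = 14
step 10: x = 19, y = 13
This matches the record at every step.

no error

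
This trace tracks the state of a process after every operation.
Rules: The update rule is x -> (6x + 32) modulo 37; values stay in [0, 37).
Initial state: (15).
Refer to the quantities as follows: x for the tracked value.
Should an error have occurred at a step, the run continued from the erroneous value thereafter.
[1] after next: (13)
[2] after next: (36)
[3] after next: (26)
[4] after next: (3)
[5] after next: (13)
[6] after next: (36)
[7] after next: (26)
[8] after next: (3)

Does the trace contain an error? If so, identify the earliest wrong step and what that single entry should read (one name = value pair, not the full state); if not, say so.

Recomputing the run from the initial state:
step 1: x = 11
step 2: x = 24
step 3: x = 28
step 4: x = 15
step 5: x = 11
step 6: x = 24
step 7: x = 28
step 8: x = 15
The first disagreement with the trace is at step 1, where the value should be x = 11.

step 1, x = 11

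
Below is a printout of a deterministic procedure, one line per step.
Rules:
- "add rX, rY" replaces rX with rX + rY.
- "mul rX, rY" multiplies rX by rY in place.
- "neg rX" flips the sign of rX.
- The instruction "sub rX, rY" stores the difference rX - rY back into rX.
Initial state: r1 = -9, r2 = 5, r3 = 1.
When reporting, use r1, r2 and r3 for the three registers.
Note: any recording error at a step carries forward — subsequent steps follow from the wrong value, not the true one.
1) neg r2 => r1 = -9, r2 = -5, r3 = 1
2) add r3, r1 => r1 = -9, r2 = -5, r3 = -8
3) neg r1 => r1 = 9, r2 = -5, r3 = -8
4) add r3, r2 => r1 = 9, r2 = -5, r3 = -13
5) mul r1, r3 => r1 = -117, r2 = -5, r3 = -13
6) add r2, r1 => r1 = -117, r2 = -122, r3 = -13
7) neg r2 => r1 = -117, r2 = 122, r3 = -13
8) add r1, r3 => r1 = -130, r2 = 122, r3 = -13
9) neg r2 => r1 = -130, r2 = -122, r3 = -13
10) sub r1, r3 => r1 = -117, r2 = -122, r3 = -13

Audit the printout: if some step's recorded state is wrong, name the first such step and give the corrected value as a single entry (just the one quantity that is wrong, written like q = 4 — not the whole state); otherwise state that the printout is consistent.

step 1: r2 = -(5) = -5 -> confirmed correct
step 2: r3 = 1 + -9 = -8 -> matches
step 3: r1 = -(-9) = 9 -> verified
step 4: r3 = -8 + -5 = -13 -> exactly as logged
step 5: r1 = 9 * -13 = -117 -> checks out
step 6: r2 = -5 + -117 = -122 -> matches
step 7: r2 = -(-122) = 122 -> no discrepancy
step 8: r1 = -117 + -13 = -130 -> confirmed correct
step 9: r2 = -(122) = -122 -> verified
step 10: r1 = -130 - -13 = -117 -> exactly as logged
The recomputation confirms every line.

no error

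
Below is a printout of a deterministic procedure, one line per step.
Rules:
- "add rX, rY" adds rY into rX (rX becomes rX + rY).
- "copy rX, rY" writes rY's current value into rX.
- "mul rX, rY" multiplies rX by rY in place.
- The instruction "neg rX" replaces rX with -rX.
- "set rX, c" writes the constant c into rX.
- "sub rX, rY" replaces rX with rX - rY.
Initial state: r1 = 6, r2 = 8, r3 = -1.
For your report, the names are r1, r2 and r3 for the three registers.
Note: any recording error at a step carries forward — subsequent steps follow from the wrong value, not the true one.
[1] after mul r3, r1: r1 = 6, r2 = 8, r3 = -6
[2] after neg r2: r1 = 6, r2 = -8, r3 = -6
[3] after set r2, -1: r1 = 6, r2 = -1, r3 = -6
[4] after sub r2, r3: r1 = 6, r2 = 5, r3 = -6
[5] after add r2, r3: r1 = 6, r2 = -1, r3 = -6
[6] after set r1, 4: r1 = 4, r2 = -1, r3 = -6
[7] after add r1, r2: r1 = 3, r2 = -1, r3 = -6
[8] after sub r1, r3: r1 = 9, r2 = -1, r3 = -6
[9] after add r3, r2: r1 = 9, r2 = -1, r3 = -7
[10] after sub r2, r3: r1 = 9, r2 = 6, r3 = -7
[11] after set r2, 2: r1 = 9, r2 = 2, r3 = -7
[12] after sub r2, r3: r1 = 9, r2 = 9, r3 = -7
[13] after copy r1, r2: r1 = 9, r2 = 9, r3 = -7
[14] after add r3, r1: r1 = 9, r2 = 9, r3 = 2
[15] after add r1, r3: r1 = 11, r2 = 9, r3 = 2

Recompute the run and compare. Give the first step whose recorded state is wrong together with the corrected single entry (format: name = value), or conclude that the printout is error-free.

no error

Recomputing the run from the initial state:
step 1: r1 = 6, r2 = 8, r3 = -6
step 2: r1 = 6, r2 = -8, r3 = -6
step 3: r1 = 6, r2 = -1, r3 = -6
step 4: r1 = 6, r2 = 5, r3 = -6
step 5: r1 = 6, r2 = -1, r3 = -6
step 6: r1 = 4, r2 = -1, r3 = -6
step 7: r1 = 3, r2 = -1, r3 = -6
step 8: r1 = 9, r2 = -1, r3 = -6
step 9: r1 = 9, r2 = -1, r3 = -7
step 10: r1 = 9, r2 = 6, r3 = -7
step 11: r1 = 9, r2 = 2, r3 = -7
step 12: r1 = 9, r2 = 9, r3 = -7
step 13: r1 = 9, r2 = 9, r3 = -7
step 14: r1 = 9, r2 = 9, r3 = 2
step 15: r1 = 11, r2 = 9, r3 = 2
This matches the printout at every step.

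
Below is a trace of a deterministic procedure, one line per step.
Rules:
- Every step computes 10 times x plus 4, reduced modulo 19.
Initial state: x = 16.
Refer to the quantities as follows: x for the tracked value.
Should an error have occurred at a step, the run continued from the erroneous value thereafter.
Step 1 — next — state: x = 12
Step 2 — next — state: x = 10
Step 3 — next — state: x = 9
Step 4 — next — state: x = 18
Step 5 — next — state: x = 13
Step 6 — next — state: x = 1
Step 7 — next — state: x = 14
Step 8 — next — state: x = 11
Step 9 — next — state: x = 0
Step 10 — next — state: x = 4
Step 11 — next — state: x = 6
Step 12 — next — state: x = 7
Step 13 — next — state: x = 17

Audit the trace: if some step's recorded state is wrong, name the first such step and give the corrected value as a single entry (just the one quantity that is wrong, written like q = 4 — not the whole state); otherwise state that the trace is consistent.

Recomputing the run from the initial state:
step 1: x = 12
step 2: x = 10
step 3: x = 9
step 4: x = 18
step 5: x = 13
step 6: x = 1
step 7: x = 14
step 8: x = 11
step 9: x = 0
step 10: x = 4
step 11: x = 6
step 12: x = 7
step 13: x = 17
This matches the trace at every step.

no error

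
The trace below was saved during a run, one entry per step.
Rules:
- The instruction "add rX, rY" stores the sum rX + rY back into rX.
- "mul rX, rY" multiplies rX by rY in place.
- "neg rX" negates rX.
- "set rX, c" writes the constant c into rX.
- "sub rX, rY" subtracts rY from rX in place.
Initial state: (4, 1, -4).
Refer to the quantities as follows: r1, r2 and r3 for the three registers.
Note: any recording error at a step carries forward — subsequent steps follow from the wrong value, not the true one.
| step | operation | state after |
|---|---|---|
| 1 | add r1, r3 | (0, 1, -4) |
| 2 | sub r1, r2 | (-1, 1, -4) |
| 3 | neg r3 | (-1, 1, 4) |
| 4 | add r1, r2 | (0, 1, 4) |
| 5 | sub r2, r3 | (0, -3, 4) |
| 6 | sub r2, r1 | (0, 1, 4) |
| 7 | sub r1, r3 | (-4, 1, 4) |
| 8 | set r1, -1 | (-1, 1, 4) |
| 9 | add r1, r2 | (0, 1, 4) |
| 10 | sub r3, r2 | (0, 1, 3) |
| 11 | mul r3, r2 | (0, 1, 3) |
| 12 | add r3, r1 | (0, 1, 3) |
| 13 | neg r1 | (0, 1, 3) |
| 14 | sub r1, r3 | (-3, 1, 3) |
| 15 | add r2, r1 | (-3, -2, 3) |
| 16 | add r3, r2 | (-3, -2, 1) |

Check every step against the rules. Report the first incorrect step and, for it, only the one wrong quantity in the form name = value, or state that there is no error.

step 6, r2 = -3

Step 1: r1 = 4 + -4 = 0 — confirmed correct.
Step 2: r1 = 0 - 1 = -1 — in agreement.
Step 3: r3 = -(-4) = 4 — confirmed correct.
Step 4: r1 = -1 + 1 = 0 — verified.
Step 5: r2 = 1 - 4 = -3 — exactly as logged.
Step 6: r2 = -3 - 0 = -3 — this is not what the trace shows.
That makes step 6 the first incorrect line — r2 = -3 is what it should show.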